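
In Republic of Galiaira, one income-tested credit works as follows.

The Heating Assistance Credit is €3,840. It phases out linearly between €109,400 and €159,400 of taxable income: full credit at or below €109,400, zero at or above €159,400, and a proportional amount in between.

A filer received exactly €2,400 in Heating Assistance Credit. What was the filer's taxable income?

€128,150

€2,400 is 2,400/3,840 of the full €3,840, so 1,440/3,840 of the €50,000 range has been used: income = €109,400 + €50,000 × 1,440/3,840 = €128,150.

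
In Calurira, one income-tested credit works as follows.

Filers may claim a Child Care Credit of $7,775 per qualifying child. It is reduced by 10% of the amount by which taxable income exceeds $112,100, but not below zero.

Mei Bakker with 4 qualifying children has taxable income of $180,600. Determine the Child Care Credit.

$24,250

Child Care Credit: base = 4 × $7,775 = $31,100. 10% of the $68,500 excess over $112,100 is $6,850; credit = $31,100 − $6,850 = $24,250.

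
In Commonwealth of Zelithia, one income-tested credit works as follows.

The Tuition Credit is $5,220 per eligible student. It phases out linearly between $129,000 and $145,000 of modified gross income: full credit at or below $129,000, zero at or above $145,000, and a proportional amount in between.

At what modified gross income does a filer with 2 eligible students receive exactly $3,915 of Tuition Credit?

Full credit = 2 × $5,220 = $10,440.
$3,915 is 3,915/10,440 of the full $10,440, so 6,525/10,440 of the $16,000 range has been used: income = $129,000 + $16,000 × 6,525/10,440 = $139,000.

$139,000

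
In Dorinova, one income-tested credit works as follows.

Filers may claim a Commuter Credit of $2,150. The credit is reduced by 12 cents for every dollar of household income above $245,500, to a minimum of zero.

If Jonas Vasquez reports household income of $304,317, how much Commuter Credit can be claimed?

$0

Commuter Credit: 12% of the $58,817 excess over $245,500 is $7,058.04 ≥ base, so the credit is $0.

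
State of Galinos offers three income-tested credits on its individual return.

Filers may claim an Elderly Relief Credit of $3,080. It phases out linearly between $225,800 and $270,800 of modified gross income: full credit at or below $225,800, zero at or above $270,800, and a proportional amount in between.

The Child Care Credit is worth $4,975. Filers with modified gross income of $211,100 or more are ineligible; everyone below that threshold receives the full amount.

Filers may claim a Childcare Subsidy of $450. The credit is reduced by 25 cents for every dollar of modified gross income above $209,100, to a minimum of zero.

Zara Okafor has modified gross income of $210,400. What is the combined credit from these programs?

Elderly Relief Credit: $210,400 is at or below the $225,800 threshold, so the full $3,080 applies.
Child Care Credit: $210,400 is below the $211,100 cutoff, so the full $4,975 applies.
Childcare Subsidy: 25% of the $1,300 excess over $209,100 is $325; credit = $450 − $325 = $125.
Total: $3,080 + $4,975 + $125 = $8,180.

$8,180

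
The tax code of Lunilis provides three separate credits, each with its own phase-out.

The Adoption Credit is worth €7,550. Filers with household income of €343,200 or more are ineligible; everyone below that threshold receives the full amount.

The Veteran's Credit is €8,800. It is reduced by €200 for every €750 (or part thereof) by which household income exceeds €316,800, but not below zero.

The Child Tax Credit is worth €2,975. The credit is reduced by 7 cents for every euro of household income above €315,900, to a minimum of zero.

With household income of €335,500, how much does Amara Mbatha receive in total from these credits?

Adoption Credit: €335,500 is below the €343,200 cutoff, so the full €7,550 applies.
Veteran's Credit: income exceeds €316,800 by €18,700, which is 25 full-or-partial €750 increments; reduction = 25 × €200 = €5,000, leaving €3,800.
Child Tax Credit: 7% of the €19,600 excess over €315,900 is €1,372; credit = €2,975 − €1,372 = €1,603.
Total: €7,550 + €3,800 + €1,603 = €12,953.

€12,953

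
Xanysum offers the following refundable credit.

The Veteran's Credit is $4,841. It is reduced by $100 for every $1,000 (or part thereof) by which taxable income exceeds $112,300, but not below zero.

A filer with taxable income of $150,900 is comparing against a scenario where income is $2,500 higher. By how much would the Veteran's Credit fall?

At $150,900 — income exceeds $112,300 by $38,600, which is 39 full-or-partial $1,000 increments; reduction = 39 × $100 = $3,900, leaving $941.
At $153,400 — income exceeds $112,300 by $41,100, which is 42 full-or-partial $1,000 increments; reduction = 42 × $100 = $4,200, leaving $641.
Lost: $941 − $641 = $300.

$300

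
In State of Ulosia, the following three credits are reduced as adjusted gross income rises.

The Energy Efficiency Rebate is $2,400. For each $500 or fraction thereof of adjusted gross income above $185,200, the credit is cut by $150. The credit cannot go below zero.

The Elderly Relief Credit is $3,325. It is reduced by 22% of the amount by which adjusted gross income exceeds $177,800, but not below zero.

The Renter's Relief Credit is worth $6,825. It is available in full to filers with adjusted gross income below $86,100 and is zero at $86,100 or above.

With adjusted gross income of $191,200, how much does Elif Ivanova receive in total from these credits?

Energy Efficiency Rebate: income exceeds $185,200 by $6,000, which is 12 full-or-partial $500 increments; reduction = 12 × $150 = $1,800, leaving $600.
Elderly Relief Credit: 22% of the $13,400 excess over $177,800 is $2,948; credit = $3,325 − $2,948 = $377.
Renter's Relief Credit: $191,200 meets or exceeds the $86,100 cutoff, so the credit is $0.
Total: $600 + $377 + $0 = $977.

$977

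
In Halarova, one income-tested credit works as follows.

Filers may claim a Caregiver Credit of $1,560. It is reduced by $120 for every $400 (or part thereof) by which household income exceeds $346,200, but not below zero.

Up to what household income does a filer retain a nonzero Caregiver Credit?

$351,000

After 12 increments the reduction is 12 × $120 = $1,440, leaving $120; one more increment wipes it out. Increment 12 ends at excess 12 × $400 = $4,800, so the highest qualifying income is $346,200 + $4,800 = $351,000.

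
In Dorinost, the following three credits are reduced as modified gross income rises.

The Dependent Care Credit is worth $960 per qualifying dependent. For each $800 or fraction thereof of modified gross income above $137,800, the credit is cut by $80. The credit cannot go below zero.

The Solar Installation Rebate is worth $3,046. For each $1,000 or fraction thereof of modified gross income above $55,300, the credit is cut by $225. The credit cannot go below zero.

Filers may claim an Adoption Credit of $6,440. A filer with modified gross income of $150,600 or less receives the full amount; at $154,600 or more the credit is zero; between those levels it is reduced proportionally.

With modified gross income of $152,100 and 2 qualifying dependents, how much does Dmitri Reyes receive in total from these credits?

$4,505

Dependent Care Credit: base = 2 × $960 = $1,920. income exceeds $137,800 by $14,300, which is 18 full-or-partial $800 increments; reduction = 18 × $80 = $1,440, leaving $480.
Solar Installation Rebate: income exceeds $55,300 by $96,800 → 97 increments × $225 = $21,825 ≥ base, so the credit is $0.
Adoption Credit: $152,100 is $1,500 into a $4,000 phase-out range, leaving 2,500/4,000 of the credit: $6,440 × 2,500/4,000 = $4,025.
Total: $480 + $0 + $4,025 = $4,505.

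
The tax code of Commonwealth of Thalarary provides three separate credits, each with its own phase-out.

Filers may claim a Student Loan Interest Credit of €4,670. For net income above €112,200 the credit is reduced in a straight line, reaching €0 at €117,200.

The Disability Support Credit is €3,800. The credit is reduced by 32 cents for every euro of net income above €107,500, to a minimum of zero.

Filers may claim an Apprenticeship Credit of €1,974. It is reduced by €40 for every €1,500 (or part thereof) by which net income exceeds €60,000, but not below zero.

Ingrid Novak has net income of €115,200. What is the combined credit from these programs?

Student Loan Interest Credit: €115,200 is €3,000 into a €5,000 phase-out range, leaving 2,000/5,000 of the credit: €4,670 × 2,000/5,000 = €1,868.
Disability Support Credit: 32% of the €7,700 excess over €107,500 is €2,464; credit = €3,800 − €2,464 = €1,336.
Apprenticeship Credit: income exceeds €60,000 by €55,200, which is 37 full-or-partial €1,500 increments; reduction = 37 × €40 = €1,480, leaving €494.
Total: €1,868 + €1,336 + €494 = €3,698.

€3,698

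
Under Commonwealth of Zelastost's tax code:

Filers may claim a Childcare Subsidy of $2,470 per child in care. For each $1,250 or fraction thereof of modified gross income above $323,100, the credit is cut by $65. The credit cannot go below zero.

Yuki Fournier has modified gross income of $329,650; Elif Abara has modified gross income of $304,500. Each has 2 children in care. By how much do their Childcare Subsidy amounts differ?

Yuki ($329,650): Childcare Subsidy: base = 2 × $2,470 = $4,940. income exceeds $323,100 by $6,550, which is 6 full-or-partial $1,250 increments; reduction = 6 × $65 = $390, leaving $4,550.
Elif ($304,500): Childcare Subsidy: base = 2 × $2,470 = $4,940. $304,500 is at or below the $323,100 threshold, so the full $4,940 applies.
Difference: |$4,550 − $4,940| = $390.

$390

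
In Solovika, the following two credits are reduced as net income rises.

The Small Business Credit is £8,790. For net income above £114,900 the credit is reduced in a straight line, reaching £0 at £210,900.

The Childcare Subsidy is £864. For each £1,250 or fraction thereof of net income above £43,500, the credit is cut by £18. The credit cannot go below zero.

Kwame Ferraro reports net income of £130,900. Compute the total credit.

£7,325

Small Business Credit: £130,900 is £16,000 into a £96,000 phase-out range, leaving 80,000/96,000 of the credit: £8,790 × 80,000/96,000 = £7,325.
Childcare Subsidy: income exceeds £43,500 by £87,400 → 70 increments × £18 = £1,260 ≥ base, so the credit is £0.
Total: £7,325 + £0 = £7,325.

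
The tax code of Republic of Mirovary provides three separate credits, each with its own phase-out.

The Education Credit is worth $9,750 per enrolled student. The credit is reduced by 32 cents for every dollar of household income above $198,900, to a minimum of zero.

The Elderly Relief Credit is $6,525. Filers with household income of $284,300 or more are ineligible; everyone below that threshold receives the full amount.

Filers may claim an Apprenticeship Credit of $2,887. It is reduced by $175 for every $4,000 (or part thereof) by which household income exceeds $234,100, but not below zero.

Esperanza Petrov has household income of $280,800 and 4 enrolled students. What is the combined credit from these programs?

Education Credit: base = 4 × $9,750 = $39,000. 32% of the $81,900 excess over $198,900 is $26,208; credit = $39,000 − $26,208 = $12,792.
Elderly Relief Credit: $280,800 is below the $284,300 cutoff, so the full $6,525 applies.
Apprenticeship Credit: income exceeds $234,100 by $46,700, which is 12 full-or-partial $4,000 increments; reduction = 12 × $175 = $2,100, leaving $787.
Total: $12,792 + $6,525 + $787 = $20,104.

$20,104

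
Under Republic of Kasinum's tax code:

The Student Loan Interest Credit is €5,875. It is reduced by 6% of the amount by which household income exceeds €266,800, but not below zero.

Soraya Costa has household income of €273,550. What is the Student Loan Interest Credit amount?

€5,470

Student Loan Interest Credit: 6% of the €6,750 excess over €266,800 is €405; credit = €5,875 − €405 = €5,470.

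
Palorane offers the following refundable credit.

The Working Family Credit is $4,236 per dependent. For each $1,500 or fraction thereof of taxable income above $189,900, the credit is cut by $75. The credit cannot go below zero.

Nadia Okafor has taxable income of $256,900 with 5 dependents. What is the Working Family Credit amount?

$17,805

Working Family Credit: base = 5 × $4,236 = $21,180. income exceeds $189,900 by $67,000, which is 45 full-or-partial $1,500 increments; reduction = 45 × $75 = $3,375, leaving $17,805.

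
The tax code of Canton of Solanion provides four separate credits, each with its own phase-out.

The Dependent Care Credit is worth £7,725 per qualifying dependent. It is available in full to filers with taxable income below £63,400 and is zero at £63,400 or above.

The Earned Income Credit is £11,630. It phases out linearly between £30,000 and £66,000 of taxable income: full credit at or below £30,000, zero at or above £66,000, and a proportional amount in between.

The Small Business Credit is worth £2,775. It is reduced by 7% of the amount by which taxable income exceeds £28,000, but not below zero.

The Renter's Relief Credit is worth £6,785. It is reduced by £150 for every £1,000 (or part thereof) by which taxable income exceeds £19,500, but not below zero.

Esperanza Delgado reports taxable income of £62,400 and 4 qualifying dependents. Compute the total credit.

£32,765

Dependent Care Credit: base = 4 × £7,725 = £30,900. £62,400 is below the £63,400 cutoff, so the full £30,900 applies.
Earned Income Credit: £62,400 is £32,400 into a £36,000 phase-out range, leaving 3,600/36,000 of the credit: £11,630 × 3,600/36,000 = £1,163.
Small Business Credit: 7% of the £34,400 excess over £28,000 is £2,408; credit = £2,775 − £2,408 = £367.
Renter's Relief Credit: income exceeds £19,500 by £42,900, which is 43 full-or-partial £1,000 increments; reduction = 43 × £150 = £6,450, leaving £335.
Total: £30,900 + £1,163 + £367 + £335 = £32,765.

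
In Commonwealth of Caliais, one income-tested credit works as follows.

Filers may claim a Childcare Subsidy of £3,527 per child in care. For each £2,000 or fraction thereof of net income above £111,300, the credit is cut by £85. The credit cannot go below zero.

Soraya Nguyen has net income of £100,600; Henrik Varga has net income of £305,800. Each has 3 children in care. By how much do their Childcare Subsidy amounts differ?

£8,330

Soraya (£100,600): Childcare Subsidy: base = 3 × £3,527 = £10,581. £100,600 is at or below the £111,300 threshold, so the full £10,581 applies.
Henrik (£305,800): Childcare Subsidy: base = 3 × £3,527 = £10,581. income exceeds £111,300 by £194,500, which is 98 full-or-partial £2,000 increments; reduction = 98 × £85 = £8,330, leaving £2,251.
Difference: |£10,581 − £2,251| = £8,330.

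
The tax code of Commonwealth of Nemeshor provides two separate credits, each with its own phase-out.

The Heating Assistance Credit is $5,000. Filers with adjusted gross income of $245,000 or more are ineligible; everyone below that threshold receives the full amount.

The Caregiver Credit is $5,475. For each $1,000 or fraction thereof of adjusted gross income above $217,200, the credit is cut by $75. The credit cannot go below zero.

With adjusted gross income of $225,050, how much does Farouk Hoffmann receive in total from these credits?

Heating Assistance Credit: $225,050 is below the $245,000 cutoff, so the full $5,000 applies.
Caregiver Credit: income exceeds $217,200 by $7,850, which is 8 full-or-partial $1,000 increments; reduction = 8 × $75 = $600, leaving $4,875.
Total: $5,000 + $4,875 = $9,875.

$9,875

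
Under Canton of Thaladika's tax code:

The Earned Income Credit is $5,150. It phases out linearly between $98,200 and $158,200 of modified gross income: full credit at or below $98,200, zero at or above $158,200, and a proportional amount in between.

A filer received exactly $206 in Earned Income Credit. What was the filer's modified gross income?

$206 is 206/5,150 of the full $5,150, so 4,944/5,150 of the $60,000 range has been used: income = $98,200 + $60,000 × 4,944/5,150 = $155,800.

$155,800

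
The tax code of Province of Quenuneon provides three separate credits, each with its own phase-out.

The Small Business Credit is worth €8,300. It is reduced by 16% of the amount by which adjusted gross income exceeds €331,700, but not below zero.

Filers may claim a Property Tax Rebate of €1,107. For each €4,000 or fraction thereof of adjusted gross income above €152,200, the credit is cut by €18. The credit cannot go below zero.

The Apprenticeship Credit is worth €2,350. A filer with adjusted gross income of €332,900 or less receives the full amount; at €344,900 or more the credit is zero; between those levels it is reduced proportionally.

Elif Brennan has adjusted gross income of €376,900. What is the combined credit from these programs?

€1,149

Small Business Credit: 16% of the €45,200 excess over €331,700 is €7,232; credit = €8,300 − €7,232 = €1,068.
Property Tax Rebate: income exceeds €152,200 by €224,700, which is 57 full-or-partial €4,000 increments; reduction = 57 × €18 = €1,026, leaving €81.
Apprenticeship Credit: €376,900 is at or above €344,900, so the credit is €0.
Total: €1,068 + €81 + €0 = €1,149.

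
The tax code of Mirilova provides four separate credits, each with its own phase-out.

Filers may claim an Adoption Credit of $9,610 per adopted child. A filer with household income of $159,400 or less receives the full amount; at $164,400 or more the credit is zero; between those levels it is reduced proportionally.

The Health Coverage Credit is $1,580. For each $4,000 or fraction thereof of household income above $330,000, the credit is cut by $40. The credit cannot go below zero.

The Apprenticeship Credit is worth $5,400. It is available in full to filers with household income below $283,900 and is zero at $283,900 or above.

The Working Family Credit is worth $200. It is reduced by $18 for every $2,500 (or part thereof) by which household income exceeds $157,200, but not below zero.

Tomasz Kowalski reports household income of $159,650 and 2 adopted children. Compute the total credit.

Adoption Credit: base = 2 × $9,610 = $19,220. $159,650 is $250 into a $5,000 phase-out range, leaving 4,750/5,000 of the credit: $19,220 × 4,750/5,000 = $18,259.
Health Coverage Credit: $159,650 is at or below the $330,000 threshold, so the full $1,580 applies.
Apprenticeship Credit: $159,650 is below the $283,900 cutoff, so the full $5,400 applies.
Working Family Credit: income exceeds $157,200 by $2,450, which is 1 full-or-partial $2,500 increment; reduction = 1 × $18 = $18, leaving $182.
Total: $18,259 + $1,580 + $5,400 + $182 = $25,421.

$25,421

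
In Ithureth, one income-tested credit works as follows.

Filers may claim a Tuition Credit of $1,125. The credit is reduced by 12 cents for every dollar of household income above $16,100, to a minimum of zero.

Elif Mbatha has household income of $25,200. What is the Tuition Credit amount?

Tuition Credit: 12% of the $9,100 excess over $16,100 is $1,092; credit = $1,125 − $1,092 = $33.

$33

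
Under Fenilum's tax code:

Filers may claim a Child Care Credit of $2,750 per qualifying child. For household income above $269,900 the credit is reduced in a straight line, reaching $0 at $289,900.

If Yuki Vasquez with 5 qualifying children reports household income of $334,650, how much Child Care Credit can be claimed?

Child Care Credit: base = 5 × $2,750 = $13,750. $334,650 is at or above $289,900, so the credit is $0.

$0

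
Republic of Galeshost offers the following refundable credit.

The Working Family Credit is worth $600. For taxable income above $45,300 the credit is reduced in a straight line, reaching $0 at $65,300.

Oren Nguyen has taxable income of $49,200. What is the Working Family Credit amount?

$483

Working Family Credit: $49,200 is $3,900 into a $20,000 phase-out range, leaving 16,100/20,000 of the credit: $600 × 16,100/20,000 = $483.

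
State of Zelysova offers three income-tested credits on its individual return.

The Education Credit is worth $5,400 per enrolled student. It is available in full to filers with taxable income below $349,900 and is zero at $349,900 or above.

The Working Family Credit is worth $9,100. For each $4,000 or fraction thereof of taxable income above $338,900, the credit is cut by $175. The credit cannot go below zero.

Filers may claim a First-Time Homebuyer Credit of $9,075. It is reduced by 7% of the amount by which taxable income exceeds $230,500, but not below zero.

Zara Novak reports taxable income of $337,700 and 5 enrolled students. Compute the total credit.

Education Credit: base = 5 × $5,400 = $27,000. $337,700 is below the $349,900 cutoff, so the full $27,000 applies.
Working Family Credit: $337,700 is at or below the $338,900 threshold, so the full $9,100 applies.
First-Time Homebuyer Credit: 7% of the $107,200 excess over $230,500 is $7,504; credit = $9,075 − $7,504 = $1,571.
Total: $27,000 + $9,100 + $1,571 = $37,671.

$37,671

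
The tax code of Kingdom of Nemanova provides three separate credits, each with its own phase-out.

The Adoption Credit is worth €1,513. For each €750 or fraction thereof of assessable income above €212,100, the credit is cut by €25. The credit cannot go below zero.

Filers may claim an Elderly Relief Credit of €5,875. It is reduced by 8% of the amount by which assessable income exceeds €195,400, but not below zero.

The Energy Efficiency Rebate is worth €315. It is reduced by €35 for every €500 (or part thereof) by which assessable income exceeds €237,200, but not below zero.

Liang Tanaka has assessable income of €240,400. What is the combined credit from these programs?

Adoption Credit: income exceeds €212,100 by €28,300, which is 38 full-or-partial €750 increments; reduction = 38 × €25 = €950, leaving €563.
Elderly Relief Credit: 8% of the €45,000 excess over €195,400 is €3,600; credit = €5,875 − €3,600 = €2,275.
Energy Efficiency Rebate: income exceeds €237,200 by €3,200, which is 7 full-or-partial €500 increments; reduction = 7 × €35 = €245, leaving €70.
Total: €563 + €2,275 + €70 = €2,908.

€2,908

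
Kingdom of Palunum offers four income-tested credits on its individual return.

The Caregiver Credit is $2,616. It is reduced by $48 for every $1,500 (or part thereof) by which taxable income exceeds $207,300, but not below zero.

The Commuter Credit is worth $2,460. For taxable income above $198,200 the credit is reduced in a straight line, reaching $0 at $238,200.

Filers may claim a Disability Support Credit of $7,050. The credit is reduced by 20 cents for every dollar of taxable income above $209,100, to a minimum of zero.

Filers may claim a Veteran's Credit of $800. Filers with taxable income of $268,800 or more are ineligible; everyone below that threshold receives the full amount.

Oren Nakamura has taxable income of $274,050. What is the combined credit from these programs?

Caregiver Credit: income exceeds $207,300 by $66,750, which is 45 full-or-partial $1,500 increments; reduction = 45 × $48 = $2,160, leaving $456.
Commuter Credit: $274,050 is at or above $238,200, so the credit is $0.
Disability Support Credit: 20% of the $64,950 excess over $209,100 is $12,990 ≥ base, so the credit is $0.
Veteran's Credit: $274,050 meets or exceeds the $268,800 cutoff, so the credit is $0.
Total: $456 + $0 + $0 + $0 = $456.

$456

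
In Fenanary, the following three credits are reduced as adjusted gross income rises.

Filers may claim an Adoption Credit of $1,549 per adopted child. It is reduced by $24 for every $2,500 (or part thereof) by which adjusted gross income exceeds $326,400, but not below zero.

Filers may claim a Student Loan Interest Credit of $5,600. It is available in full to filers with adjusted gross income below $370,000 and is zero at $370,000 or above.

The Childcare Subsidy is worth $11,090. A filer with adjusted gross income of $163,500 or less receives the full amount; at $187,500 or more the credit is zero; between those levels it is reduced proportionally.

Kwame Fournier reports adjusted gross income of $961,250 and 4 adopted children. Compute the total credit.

Adoption Credit: base = 4 × $1,549 = $6,196. income exceeds $326,400 by $634,850, which is 254 full-or-partial $2,500 increments; reduction = 254 × $24 = $6,096, leaving $100.
Student Loan Interest Credit: $961,250 meets or exceeds the $370,000 cutoff, so the credit is $0.
Childcare Subsidy: $961,250 is at or above $187,500, so the credit is $0.
Total: $100 + $0 + $0 = $100.

$100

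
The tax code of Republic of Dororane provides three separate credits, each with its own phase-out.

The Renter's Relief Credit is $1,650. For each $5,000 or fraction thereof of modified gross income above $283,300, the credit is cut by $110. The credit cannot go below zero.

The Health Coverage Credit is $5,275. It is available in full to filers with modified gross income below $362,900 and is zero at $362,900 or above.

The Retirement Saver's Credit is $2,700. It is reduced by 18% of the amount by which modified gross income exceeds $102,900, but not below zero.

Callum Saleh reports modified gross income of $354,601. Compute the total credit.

Renter's Relief Credit: income exceeds $283,300 by $71,301 → 15 increments × $110 = $1,650 ≥ base, so the credit is $0.
Health Coverage Credit: $354,601 is below the $362,900 cutoff, so the full $5,275 applies.
Retirement Saver's Credit: 18% of the $251,701 excess over $102,900 is $45,306.18 ≥ base, so the credit is $0.
Total: $0 + $5,275 + $0 = $5,275.

$5,275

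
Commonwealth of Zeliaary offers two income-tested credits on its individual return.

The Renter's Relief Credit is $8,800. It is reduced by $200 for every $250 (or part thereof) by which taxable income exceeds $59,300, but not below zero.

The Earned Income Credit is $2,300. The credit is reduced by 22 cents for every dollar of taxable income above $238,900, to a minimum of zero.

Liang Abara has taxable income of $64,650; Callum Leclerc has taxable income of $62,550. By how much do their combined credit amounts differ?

Liang ($64,650): Renter's Relief Credit: income exceeds $59,300 by $5,350, which is 22 full-or-partial $250 increments; reduction = 22 × $200 = $4,400, leaving $4,400. Earned Income Credit: $64,650 is at or below the $238,900 threshold, so the full $2,300 applies. total $4,400 + $2,300 = $6,700
Callum ($62,550): Renter's Relief Credit: income exceeds $59,300 by $3,250, which is 13 full-or-partial $250 increments; reduction = 13 × $200 = $2,600, leaving $6,200. Earned Income Credit: $62,550 is at or below the $238,900 threshold, so the full $2,300 applies. total $6,200 + $2,300 = $8,500
Difference: |$6,700 − $8,500| = $1,800.

$1,800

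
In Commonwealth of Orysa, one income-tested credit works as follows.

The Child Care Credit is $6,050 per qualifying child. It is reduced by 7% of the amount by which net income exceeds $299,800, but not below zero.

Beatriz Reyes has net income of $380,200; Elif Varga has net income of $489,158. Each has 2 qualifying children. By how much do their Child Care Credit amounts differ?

$6,472

Beatriz ($380,200): Child Care Credit: base = 2 × $6,050 = $12,100. 7% of the $80,400 excess over $299,800 is $5,628; credit = $12,100 − $5,628 = $6,472.
Elif ($489,158): Child Care Credit: base = 2 × $6,050 = $12,100. 7% of the $189,358 excess over $299,800 is $13,255.06 ≥ base, so the credit is $0.
Difference: |$6,472 − $0| = $6,472.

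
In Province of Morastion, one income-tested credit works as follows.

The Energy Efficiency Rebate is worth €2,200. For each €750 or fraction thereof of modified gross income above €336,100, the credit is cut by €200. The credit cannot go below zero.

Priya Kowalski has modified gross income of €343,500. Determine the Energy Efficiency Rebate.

Energy Efficiency Rebate: income exceeds €336,100 by €7,400, which is 10 full-or-partial €750 increments; reduction = 10 × €200 = €2,000, leaving €200.

€200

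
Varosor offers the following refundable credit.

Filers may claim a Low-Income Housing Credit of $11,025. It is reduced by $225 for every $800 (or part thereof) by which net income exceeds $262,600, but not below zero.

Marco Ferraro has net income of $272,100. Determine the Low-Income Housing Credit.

Low-Income Housing Credit: income exceeds $262,600 by $9,500, which is 12 full-or-partial $800 increments; reduction = 12 × $225 = $2,700, leaving $8,325.

$8,325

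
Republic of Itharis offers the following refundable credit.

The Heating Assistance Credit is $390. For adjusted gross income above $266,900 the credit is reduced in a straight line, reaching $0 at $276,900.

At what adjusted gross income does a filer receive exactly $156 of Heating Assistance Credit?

$272,900

$156 is 156/390 of the full $390, so 234/390 of the $10,000 range has been used: income = $266,900 + $10,000 × 234/390 = $272,900.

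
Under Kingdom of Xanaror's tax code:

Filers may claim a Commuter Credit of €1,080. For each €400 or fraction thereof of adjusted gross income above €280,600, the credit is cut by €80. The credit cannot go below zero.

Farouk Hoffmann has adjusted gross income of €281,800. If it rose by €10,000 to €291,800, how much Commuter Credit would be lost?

€840

At €281,800 — income exceeds €280,600 by €1,200, which is 3 full-or-partial €400 increments; reduction = 3 × €80 = €240, leaving €840.
At €291,800 — income exceeds €280,600 by €11,200 → 28 increments × €80 = €2,240 ≥ base, so the credit is €0.
Lost: €840 − €0 = €840.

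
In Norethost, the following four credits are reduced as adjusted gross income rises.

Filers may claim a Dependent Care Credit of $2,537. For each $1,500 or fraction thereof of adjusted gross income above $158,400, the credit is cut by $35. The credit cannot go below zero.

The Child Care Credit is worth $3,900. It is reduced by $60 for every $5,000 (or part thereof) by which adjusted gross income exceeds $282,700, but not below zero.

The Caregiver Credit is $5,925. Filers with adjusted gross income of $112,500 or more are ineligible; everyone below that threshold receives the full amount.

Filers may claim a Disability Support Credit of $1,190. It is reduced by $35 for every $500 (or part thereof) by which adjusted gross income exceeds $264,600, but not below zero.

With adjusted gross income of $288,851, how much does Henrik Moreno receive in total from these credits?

$3,780

Dependent Care Credit: income exceeds $158,400 by $130,451 → 87 increments × $35 = $3,045 ≥ base, so the credit is $0.
Child Care Credit: income exceeds $282,700 by $6,151, which is 2 full-or-partial $5,000 increments; reduction = 2 × $60 = $120, leaving $3,780.
Caregiver Credit: $288,851 meets or exceeds the $112,500 cutoff, so the credit is $0.
Disability Support Credit: income exceeds $264,600 by $24,251 → 49 increments × $35 = $1,715 ≥ base, so the credit is $0.
Total: $0 + $3,780 + $0 + $0 = $3,780.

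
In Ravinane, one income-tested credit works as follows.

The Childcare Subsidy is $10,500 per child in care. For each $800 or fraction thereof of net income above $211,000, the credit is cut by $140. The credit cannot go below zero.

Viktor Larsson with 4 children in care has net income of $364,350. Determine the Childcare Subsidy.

Childcare Subsidy: base = 4 × $10,500 = $42,000. income exceeds $211,000 by $153,350, which is 192 full-or-partial $800 increments; reduction = 192 × $140 = $26,880, leaving $15,120.

$15,120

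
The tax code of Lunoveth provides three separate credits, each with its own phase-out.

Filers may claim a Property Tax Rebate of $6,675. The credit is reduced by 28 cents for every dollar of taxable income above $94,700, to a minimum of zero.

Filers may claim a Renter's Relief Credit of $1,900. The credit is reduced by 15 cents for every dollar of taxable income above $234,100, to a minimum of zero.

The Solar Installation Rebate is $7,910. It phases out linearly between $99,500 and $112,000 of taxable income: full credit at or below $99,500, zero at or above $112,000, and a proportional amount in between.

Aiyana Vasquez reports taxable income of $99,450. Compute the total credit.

Property Tax Rebate: 28% of the $4,750 excess over $94,700 is $1,330; credit = $6,675 − $1,330 = $5,345.
Renter's Relief Credit: $99,450 is at or below the $234,100 threshold, so the full $1,900 applies.
Solar Installation Rebate: $99,450 is at or below the $99,500 threshold, so the full $7,910 applies.
Total: $5,345 + $1,900 + $7,910 = $15,155.

$15,155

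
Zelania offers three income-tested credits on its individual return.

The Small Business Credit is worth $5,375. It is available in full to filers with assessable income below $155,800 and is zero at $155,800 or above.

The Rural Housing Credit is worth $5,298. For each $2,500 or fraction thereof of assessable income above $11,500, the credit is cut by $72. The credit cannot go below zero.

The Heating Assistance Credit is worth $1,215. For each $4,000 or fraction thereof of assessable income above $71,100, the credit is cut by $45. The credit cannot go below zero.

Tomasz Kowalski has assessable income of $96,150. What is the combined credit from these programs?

Small Business Credit: $96,150 is below the $155,800 cutoff, so the full $5,375 applies.
Rural Housing Credit: income exceeds $11,500 by $84,650, which is 34 full-or-partial $2,500 increments; reduction = 34 × $72 = $2,448, leaving $2,850.
Heating Assistance Credit: income exceeds $71,100 by $25,050, which is 7 full-or-partial $4,000 increments; reduction = 7 × $45 = $315, leaving $900.
Total: $5,375 + $2,850 + $900 = $9,125.

$9,125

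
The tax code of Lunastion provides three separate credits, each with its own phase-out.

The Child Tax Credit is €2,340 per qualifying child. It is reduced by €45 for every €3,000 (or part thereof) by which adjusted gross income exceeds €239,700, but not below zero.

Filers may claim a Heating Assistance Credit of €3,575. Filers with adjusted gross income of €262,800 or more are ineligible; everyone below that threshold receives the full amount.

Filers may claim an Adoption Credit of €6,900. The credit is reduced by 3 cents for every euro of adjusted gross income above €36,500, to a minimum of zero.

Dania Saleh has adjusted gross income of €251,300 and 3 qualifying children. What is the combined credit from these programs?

Child Tax Credit: base = 3 × €2,340 = €7,020. income exceeds €239,700 by €11,600, which is 4 full-or-partial €3,000 increments; reduction = 4 × €45 = €180, leaving €6,840.
Heating Assistance Credit: €251,300 is below the €262,800 cutoff, so the full €3,575 applies.
Adoption Credit: 3% of the €214,800 excess over €36,500 is €6,444; credit = €6,900 − €6,444 = €456.
Total: €6,840 + €3,575 + €456 = €10,871.

€10,871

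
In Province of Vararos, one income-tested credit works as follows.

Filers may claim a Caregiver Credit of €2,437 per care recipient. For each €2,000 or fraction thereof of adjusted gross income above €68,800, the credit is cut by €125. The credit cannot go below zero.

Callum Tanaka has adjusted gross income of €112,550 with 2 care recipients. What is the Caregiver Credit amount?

€2,124

Caregiver Credit: base = 2 × €2,437 = €4,874. income exceeds €68,800 by €43,750, which is 22 full-or-partial €2,000 increments; reduction = 22 × €125 = €2,750, leaving €2,124.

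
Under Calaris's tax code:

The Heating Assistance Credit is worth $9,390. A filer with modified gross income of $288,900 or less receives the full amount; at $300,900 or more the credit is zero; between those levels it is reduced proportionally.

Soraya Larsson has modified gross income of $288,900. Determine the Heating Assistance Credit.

$9,390

Heating Assistance Credit: $288,900 is at or below the $288,900 threshold, so the full $9,390 applies.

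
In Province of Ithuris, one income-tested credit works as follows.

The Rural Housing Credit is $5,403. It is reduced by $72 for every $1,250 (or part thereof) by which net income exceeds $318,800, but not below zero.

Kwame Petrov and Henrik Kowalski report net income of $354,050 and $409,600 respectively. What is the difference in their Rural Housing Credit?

$3,168

Kwame ($354,050): Rural Housing Credit: income exceeds $318,800 by $35,250, which is 29 full-or-partial $1,250 increments; reduction = 29 × $72 = $2,088, leaving $3,315.
Henrik ($409,600): Rural Housing Credit: income exceeds $318,800 by $90,800, which is 73 full-or-partial $1,250 increments; reduction = 73 × $72 = $5,256, leaving $147.
Difference: |$3,315 − $147| = $3,168.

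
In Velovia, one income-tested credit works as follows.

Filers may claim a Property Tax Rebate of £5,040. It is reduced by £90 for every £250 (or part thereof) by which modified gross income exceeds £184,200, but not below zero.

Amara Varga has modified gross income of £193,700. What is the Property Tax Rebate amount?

£1,620

Property Tax Rebate: income exceeds £184,200 by £9,500, which is 38 full-or-partial £250 increments; reduction = 38 × £90 = £3,420, leaving £1,620.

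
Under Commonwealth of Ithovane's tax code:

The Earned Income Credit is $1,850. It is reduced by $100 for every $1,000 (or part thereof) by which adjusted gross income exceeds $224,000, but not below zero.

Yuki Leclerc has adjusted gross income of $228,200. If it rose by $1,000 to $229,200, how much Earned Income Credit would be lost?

$100

At $228,200 — income exceeds $224,000 by $4,200, which is 5 full-or-partial $1,000 increments; reduction = 5 × $100 = $500, leaving $1,350.
At $229,200 — income exceeds $224,000 by $5,200, which is 6 full-or-partial $1,000 increments; reduction = 6 × $100 = $600, leaving $1,250.
Lost: $1,350 − $1,250 = $100.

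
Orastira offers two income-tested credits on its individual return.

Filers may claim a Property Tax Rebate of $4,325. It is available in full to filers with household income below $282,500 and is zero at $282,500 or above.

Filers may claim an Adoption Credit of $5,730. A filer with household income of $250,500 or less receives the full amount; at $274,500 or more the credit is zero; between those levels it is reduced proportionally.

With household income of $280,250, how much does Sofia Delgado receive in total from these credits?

$4,325

Property Tax Rebate: $280,250 is below the $282,500 cutoff, so the full $4,325 applies.
Adoption Credit: $280,250 is at or above $274,500, so the credit is $0.
Total: $4,325 + $0 = $4,325.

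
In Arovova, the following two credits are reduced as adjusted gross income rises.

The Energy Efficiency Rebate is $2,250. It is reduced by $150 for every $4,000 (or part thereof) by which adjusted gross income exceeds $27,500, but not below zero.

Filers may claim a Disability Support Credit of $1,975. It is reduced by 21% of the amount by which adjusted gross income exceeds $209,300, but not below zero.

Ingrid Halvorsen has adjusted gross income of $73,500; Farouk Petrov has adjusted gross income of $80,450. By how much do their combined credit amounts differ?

$300

Ingrid ($73,500): Energy Efficiency Rebate: income exceeds $27,500 by $46,000, which is 12 full-or-partial $4,000 increments; reduction = 12 × $150 = $1,800, leaving $450. Disability Support Credit: $73,500 is at or below the $209,300 threshold, so the full $1,975 applies. total $450 + $1,975 = $2,425
Farouk ($80,450): Energy Efficiency Rebate: income exceeds $27,500 by $52,950, which is 14 full-or-partial $4,000 increments; reduction = 14 × $150 = $2,100, leaving $150. Disability Support Credit: $80,450 is at or below the $209,300 threshold, so the full $1,975 applies. total $150 + $1,975 = $2,125
Difference: |$2,425 − $2,125| = $300.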